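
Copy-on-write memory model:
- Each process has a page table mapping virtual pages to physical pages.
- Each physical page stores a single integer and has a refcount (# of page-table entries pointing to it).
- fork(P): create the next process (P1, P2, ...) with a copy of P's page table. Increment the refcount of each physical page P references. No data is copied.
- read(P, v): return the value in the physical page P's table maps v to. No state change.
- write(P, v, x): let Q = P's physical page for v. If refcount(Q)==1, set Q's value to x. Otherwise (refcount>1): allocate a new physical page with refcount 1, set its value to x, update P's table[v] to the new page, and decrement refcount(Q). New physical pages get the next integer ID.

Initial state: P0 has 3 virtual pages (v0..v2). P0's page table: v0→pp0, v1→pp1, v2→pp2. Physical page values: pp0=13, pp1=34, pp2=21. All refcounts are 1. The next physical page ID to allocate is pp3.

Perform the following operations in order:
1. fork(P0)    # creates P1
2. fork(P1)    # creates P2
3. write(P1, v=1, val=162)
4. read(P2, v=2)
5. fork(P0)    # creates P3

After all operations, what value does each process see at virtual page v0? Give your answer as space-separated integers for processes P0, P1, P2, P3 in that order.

Answer: 13 13 13 13

Derivation:
Op 1: fork(P0) -> P1. 3 ppages; refcounts: pp0:2 pp1:2 pp2:2
Op 2: fork(P1) -> P2. 3 ppages; refcounts: pp0:3 pp1:3 pp2:3
Op 3: write(P1, v1, 162). refcount(pp1)=3>1 -> COPY to pp3. 4 ppages; refcounts: pp0:3 pp1:2 pp2:3 pp3:1
Op 4: read(P2, v2) -> 21. No state change.
Op 5: fork(P0) -> P3. 4 ppages; refcounts: pp0:4 pp1:3 pp2:4 pp3:1
P0: v0 -> pp0 = 13
P1: v0 -> pp0 = 13
P2: v0 -> pp0 = 13
P3: v0 -> pp0 = 13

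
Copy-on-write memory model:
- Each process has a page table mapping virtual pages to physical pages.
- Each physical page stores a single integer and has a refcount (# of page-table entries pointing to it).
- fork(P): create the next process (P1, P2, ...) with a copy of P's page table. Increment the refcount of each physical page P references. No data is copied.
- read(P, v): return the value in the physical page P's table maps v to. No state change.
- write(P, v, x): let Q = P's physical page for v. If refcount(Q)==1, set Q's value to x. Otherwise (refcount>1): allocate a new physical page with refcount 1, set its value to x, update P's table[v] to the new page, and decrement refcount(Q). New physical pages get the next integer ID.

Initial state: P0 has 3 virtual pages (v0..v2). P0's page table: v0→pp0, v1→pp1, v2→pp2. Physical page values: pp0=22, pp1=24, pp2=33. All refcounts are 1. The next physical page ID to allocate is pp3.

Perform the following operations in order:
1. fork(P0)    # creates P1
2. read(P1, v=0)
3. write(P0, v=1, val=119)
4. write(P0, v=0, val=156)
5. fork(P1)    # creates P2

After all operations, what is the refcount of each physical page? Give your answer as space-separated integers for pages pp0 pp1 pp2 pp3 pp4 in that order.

Answer: 2 2 3 1 1

Derivation:
Op 1: fork(P0) -> P1. 3 ppages; refcounts: pp0:2 pp1:2 pp2:2
Op 2: read(P1, v0) -> 22. No state change.
Op 3: write(P0, v1, 119). refcount(pp1)=2>1 -> COPY to pp3. 4 ppages; refcounts: pp0:2 pp1:1 pp2:2 pp3:1
Op 4: write(P0, v0, 156). refcount(pp0)=2>1 -> COPY to pp4. 5 ppages; refcounts: pp0:1 pp1:1 pp2:2 pp3:1 pp4:1
Op 5: fork(P1) -> P2. 5 ppages; refcounts: pp0:2 pp1:2 pp2:3 pp3:1 pp4:1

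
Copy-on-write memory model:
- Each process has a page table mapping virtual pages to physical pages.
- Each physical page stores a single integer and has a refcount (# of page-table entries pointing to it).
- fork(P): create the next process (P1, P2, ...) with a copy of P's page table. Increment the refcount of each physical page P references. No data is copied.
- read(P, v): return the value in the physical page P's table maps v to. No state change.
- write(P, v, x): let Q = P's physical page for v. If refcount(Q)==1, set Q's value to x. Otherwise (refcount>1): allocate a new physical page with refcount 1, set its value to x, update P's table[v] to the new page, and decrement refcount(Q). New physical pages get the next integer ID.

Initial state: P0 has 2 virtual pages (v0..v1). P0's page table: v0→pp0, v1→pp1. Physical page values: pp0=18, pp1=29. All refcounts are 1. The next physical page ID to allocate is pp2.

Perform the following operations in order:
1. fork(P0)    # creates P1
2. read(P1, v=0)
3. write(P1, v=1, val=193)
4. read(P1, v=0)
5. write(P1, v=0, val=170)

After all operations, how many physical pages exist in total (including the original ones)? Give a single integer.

Op 1: fork(P0) -> P1. 2 ppages; refcounts: pp0:2 pp1:2
Op 2: read(P1, v0) -> 18. No state change.
Op 3: write(P1, v1, 193). refcount(pp1)=2>1 -> COPY to pp2. 3 ppages; refcounts: pp0:2 pp1:1 pp2:1
Op 4: read(P1, v0) -> 18. No state change.
Op 5: write(P1, v0, 170). refcount(pp0)=2>1 -> COPY to pp3. 4 ppages; refcounts: pp0:1 pp1:1 pp2:1 pp3:1

Answer: 4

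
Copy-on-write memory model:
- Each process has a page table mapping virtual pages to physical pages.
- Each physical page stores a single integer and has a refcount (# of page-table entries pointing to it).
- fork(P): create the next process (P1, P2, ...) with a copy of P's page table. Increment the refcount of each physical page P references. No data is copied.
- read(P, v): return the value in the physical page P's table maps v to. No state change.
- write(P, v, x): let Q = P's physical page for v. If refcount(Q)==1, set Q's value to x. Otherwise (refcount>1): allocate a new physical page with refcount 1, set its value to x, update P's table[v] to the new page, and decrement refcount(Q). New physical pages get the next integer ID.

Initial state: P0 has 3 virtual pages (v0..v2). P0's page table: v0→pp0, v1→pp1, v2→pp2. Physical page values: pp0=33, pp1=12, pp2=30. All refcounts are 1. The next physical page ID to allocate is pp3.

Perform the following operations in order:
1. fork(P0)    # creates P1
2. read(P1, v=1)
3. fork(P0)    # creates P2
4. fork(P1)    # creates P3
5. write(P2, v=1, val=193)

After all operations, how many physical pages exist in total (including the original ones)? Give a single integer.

Answer: 4

Derivation:
Op 1: fork(P0) -> P1. 3 ppages; refcounts: pp0:2 pp1:2 pp2:2
Op 2: read(P1, v1) -> 12. No state change.
Op 3: fork(P0) -> P2. 3 ppages; refcounts: pp0:3 pp1:3 pp2:3
Op 4: fork(P1) -> P3. 3 ppages; refcounts: pp0:4 pp1:4 pp2:4
Op 5: write(P2, v1, 193). refcount(pp1)=4>1 -> COPY to pp3. 4 ppages; refcounts: pp0:4 pp1:3 pp2:4 pp3:1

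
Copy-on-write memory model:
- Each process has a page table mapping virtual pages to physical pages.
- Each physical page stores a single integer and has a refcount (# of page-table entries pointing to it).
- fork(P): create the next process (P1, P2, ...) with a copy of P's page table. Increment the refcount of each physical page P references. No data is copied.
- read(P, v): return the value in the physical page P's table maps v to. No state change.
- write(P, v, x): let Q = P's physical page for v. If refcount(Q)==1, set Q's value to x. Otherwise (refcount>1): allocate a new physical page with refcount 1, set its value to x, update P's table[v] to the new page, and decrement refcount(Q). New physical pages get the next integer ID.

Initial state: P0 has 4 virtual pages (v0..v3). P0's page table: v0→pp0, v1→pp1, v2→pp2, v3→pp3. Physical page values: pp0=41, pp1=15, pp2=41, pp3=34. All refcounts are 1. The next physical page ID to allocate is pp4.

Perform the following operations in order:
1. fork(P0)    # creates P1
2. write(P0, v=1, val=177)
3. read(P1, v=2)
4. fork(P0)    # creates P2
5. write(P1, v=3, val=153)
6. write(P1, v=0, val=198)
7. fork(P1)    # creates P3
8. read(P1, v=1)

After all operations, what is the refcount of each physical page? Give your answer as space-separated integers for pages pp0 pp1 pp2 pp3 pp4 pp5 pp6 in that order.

Answer: 2 2 4 2 2 2 2

Derivation:
Op 1: fork(P0) -> P1. 4 ppages; refcounts: pp0:2 pp1:2 pp2:2 pp3:2
Op 2: write(P0, v1, 177). refcount(pp1)=2>1 -> COPY to pp4. 5 ppages; refcounts: pp0:2 pp1:1 pp2:2 pp3:2 pp4:1
Op 3: read(P1, v2) -> 41. No state change.
Op 4: fork(P0) -> P2. 5 ppages; refcounts: pp0:3 pp1:1 pp2:3 pp3:3 pp4:2
Op 5: write(P1, v3, 153). refcount(pp3)=3>1 -> COPY to pp5. 6 ppages; refcounts: pp0:3 pp1:1 pp2:3 pp3:2 pp4:2 pp5:1
Op 6: write(P1, v0, 198). refcount(pp0)=3>1 -> COPY to pp6. 7 ppages; refcounts: pp0:2 pp1:1 pp2:3 pp3:2 pp4:2 pp5:1 pp6:1
Op 7: fork(P1) -> P3. 7 ppages; refcounts: pp0:2 pp1:2 pp2:4 pp3:2 pp4:2 pp5:2 pp6:2
Op 8: read(P1, v1) -> 15. No state change.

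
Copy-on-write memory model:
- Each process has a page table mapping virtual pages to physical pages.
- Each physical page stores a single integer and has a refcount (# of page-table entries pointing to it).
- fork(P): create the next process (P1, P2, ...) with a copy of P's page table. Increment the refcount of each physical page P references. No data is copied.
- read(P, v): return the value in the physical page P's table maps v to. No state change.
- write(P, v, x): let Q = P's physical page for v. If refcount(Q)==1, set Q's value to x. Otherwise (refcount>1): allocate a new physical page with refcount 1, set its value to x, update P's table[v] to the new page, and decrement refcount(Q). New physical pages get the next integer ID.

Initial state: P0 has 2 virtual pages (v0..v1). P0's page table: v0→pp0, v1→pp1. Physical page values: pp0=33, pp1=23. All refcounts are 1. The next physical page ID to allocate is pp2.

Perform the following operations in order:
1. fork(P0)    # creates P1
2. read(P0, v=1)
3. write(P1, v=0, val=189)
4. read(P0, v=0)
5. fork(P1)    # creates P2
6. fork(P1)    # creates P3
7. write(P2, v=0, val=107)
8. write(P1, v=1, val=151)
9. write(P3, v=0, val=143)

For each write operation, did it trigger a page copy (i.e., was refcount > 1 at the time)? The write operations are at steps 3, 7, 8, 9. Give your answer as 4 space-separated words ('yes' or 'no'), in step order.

Op 1: fork(P0) -> P1. 2 ppages; refcounts: pp0:2 pp1:2
Op 2: read(P0, v1) -> 23. No state change.
Op 3: write(P1, v0, 189). refcount(pp0)=2>1 -> COPY to pp2. 3 ppages; refcounts: pp0:1 pp1:2 pp2:1
Op 4: read(P0, v0) -> 33. No state change.
Op 5: fork(P1) -> P2. 3 ppages; refcounts: pp0:1 pp1:3 pp2:2
Op 6: fork(P1) -> P3. 3 ppages; refcounts: pp0:1 pp1:4 pp2:3
Op 7: write(P2, v0, 107). refcount(pp2)=3>1 -> COPY to pp3. 4 ppages; refcounts: pp0:1 pp1:4 pp2:2 pp3:1
Op 8: write(P1, v1, 151). refcount(pp1)=4>1 -> COPY to pp4. 5 ppages; refcounts: pp0:1 pp1:3 pp2:2 pp3:1 pp4:1
Op 9: write(P3, v0, 143). refcount(pp2)=2>1 -> COPY to pp5. 6 ppages; refcounts: pp0:1 pp1:3 pp2:1 pp3:1 pp4:1 pp5:1

yes yes yes yes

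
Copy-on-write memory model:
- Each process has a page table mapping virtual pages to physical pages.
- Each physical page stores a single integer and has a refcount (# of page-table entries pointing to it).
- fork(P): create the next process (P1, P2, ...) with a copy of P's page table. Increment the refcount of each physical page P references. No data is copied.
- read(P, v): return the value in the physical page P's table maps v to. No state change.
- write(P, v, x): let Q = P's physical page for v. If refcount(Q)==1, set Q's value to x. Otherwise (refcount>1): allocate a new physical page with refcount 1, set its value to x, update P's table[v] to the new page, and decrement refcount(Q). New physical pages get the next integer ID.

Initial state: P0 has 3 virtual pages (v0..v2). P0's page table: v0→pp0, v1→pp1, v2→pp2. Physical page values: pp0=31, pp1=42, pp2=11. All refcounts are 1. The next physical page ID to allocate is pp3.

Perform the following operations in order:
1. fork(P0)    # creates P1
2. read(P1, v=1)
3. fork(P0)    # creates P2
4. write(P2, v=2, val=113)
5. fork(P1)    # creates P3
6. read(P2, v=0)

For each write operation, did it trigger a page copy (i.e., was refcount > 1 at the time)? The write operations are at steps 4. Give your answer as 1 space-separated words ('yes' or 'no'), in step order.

Op 1: fork(P0) -> P1. 3 ppages; refcounts: pp0:2 pp1:2 pp2:2
Op 2: read(P1, v1) -> 42. No state change.
Op 3: fork(P0) -> P2. 3 ppages; refcounts: pp0:3 pp1:3 pp2:3
Op 4: write(P2, v2, 113). refcount(pp2)=3>1 -> COPY to pp3. 4 ppages; refcounts: pp0:3 pp1:3 pp2:2 pp3:1
Op 5: fork(P1) -> P3. 4 ppages; refcounts: pp0:4 pp1:4 pp2:3 pp3:1
Op 6: read(P2, v0) -> 31. No state change.

yes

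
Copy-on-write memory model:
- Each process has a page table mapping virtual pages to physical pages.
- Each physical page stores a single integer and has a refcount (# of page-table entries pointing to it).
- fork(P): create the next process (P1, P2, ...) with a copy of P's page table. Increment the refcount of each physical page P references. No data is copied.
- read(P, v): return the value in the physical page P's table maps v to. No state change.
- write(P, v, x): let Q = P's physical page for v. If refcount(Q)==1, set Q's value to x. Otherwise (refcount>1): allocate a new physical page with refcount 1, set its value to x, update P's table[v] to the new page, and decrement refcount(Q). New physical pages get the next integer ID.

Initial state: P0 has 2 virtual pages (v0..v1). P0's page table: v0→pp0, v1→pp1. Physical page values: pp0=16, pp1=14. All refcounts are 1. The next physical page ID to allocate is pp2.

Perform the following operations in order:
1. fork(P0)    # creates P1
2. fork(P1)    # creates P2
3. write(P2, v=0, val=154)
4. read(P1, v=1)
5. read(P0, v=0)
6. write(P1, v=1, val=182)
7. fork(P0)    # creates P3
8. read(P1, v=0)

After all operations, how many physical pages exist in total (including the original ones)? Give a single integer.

Op 1: fork(P0) -> P1. 2 ppages; refcounts: pp0:2 pp1:2
Op 2: fork(P1) -> P2. 2 ppages; refcounts: pp0:3 pp1:3
Op 3: write(P2, v0, 154). refcount(pp0)=3>1 -> COPY to pp2. 3 ppages; refcounts: pp0:2 pp1:3 pp2:1
Op 4: read(P1, v1) -> 14. No state change.
Op 5: read(P0, v0) -> 16. No state change.
Op 6: write(P1, v1, 182). refcount(pp1)=3>1 -> COPY to pp3. 4 ppages; refcounts: pp0:2 pp1:2 pp2:1 pp3:1
Op 7: fork(P0) -> P3. 4 ppages; refcounts: pp0:3 pp1:3 pp2:1 pp3:1
Op 8: read(P1, v0) -> 16. No state change.

Answer: 4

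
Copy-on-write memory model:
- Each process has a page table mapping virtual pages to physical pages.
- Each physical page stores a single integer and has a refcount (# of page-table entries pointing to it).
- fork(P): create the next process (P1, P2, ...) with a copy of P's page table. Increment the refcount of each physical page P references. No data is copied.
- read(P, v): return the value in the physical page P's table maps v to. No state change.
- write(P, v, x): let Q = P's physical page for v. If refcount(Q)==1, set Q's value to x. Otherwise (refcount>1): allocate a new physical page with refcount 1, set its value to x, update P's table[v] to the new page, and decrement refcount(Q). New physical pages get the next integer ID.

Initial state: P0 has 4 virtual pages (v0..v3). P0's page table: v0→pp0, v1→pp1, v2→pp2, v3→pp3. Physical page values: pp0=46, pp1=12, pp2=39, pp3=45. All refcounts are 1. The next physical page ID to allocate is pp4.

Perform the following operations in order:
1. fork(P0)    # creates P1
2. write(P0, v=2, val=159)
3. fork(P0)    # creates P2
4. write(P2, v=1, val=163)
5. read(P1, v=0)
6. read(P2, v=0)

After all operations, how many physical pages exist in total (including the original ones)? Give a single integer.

Answer: 6

Derivation:
Op 1: fork(P0) -> P1. 4 ppages; refcounts: pp0:2 pp1:2 pp2:2 pp3:2
Op 2: write(P0, v2, 159). refcount(pp2)=2>1 -> COPY to pp4. 5 ppages; refcounts: pp0:2 pp1:2 pp2:1 pp3:2 pp4:1
Op 3: fork(P0) -> P2. 5 ppages; refcounts: pp0:3 pp1:3 pp2:1 pp3:3 pp4:2
Op 4: write(P2, v1, 163). refcount(pp1)=3>1 -> COPY to pp5. 6 ppages; refcounts: pp0:3 pp1:2 pp2:1 pp3:3 pp4:2 pp5:1
Op 5: read(P1, v0) -> 46. No state change.
Op 6: read(P2, v0) -> 46. No state change.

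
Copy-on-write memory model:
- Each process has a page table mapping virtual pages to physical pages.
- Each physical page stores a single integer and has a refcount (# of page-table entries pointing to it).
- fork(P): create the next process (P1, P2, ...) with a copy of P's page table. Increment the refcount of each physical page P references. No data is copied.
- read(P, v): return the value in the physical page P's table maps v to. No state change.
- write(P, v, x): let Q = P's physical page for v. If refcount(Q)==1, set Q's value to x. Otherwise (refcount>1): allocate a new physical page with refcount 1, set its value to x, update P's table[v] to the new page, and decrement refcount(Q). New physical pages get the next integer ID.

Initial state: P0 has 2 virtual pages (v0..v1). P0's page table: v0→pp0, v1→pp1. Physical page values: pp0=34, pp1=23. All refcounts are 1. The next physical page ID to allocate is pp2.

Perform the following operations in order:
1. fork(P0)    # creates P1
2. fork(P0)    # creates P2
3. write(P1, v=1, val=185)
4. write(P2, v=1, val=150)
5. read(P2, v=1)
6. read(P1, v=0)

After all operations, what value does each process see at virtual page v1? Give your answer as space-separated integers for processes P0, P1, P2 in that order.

Answer: 23 185 150

Derivation:
Op 1: fork(P0) -> P1. 2 ppages; refcounts: pp0:2 pp1:2
Op 2: fork(P0) -> P2. 2 ppages; refcounts: pp0:3 pp1:3
Op 3: write(P1, v1, 185). refcount(pp1)=3>1 -> COPY to pp2. 3 ppages; refcounts: pp0:3 pp1:2 pp2:1
Op 4: write(P2, v1, 150). refcount(pp1)=2>1 -> COPY to pp3. 4 ppages; refcounts: pp0:3 pp1:1 pp2:1 pp3:1
Op 5: read(P2, v1) -> 150. No state change.
Op 6: read(P1, v0) -> 34. No state change.
P0: v1 -> pp1 = 23
P1: v1 -> pp2 = 185
P2: v1 -> pp3 = 150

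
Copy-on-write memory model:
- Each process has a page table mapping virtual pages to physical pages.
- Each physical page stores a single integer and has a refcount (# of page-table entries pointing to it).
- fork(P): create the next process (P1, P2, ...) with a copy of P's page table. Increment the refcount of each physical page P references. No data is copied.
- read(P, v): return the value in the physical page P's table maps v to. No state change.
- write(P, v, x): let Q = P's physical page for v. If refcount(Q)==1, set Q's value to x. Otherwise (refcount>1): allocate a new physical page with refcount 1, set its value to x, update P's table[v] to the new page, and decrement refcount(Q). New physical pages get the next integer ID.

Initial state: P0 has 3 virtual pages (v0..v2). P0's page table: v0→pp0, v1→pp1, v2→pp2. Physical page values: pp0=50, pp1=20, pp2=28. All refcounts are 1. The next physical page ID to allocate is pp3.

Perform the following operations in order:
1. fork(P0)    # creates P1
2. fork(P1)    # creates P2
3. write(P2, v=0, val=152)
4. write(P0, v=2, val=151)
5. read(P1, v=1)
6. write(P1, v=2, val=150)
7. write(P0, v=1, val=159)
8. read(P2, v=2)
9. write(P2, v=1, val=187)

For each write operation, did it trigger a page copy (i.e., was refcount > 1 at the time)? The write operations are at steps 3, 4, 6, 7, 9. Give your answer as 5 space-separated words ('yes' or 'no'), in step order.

Op 1: fork(P0) -> P1. 3 ppages; refcounts: pp0:2 pp1:2 pp2:2
Op 2: fork(P1) -> P2. 3 ppages; refcounts: pp0:3 pp1:3 pp2:3
Op 3: write(P2, v0, 152). refcount(pp0)=3>1 -> COPY to pp3. 4 ppages; refcounts: pp0:2 pp1:3 pp2:3 pp3:1
Op 4: write(P0, v2, 151). refcount(pp2)=3>1 -> COPY to pp4. 5 ppages; refcounts: pp0:2 pp1:3 pp2:2 pp3:1 pp4:1
Op 5: read(P1, v1) -> 20. No state change.
Op 6: write(P1, v2, 150). refcount(pp2)=2>1 -> COPY to pp5. 6 ppages; refcounts: pp0:2 pp1:3 pp2:1 pp3:1 pp4:1 pp5:1
Op 7: write(P0, v1, 159). refcount(pp1)=3>1 -> COPY to pp6. 7 ppages; refcounts: pp0:2 pp1:2 pp2:1 pp3:1 pp4:1 pp5:1 pp6:1
Op 8: read(P2, v2) -> 28. No state change.
Op 9: write(P2, v1, 187). refcount(pp1)=2>1 -> COPY to pp7. 8 ppages; refcounts: pp0:2 pp1:1 pp2:1 pp3:1 pp4:1 pp5:1 pp6:1 pp7:1

yes yes yes yes yes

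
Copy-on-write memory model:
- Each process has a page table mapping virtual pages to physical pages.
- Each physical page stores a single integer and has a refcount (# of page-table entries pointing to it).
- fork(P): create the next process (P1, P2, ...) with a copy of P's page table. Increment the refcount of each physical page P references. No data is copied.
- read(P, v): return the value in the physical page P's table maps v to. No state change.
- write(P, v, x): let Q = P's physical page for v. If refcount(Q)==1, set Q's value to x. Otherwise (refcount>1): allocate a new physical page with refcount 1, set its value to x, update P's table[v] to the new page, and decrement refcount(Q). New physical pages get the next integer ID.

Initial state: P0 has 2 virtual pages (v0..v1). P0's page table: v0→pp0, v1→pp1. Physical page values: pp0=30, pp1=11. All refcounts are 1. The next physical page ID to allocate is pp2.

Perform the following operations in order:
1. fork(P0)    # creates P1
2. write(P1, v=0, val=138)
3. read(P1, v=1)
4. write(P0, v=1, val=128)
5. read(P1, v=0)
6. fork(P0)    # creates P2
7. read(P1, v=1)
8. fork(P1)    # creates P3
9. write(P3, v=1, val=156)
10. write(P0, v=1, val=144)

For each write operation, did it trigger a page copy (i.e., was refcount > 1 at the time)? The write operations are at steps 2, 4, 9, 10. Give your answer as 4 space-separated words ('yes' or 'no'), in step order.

Op 1: fork(P0) -> P1. 2 ppages; refcounts: pp0:2 pp1:2
Op 2: write(P1, v0, 138). refcount(pp0)=2>1 -> COPY to pp2. 3 ppages; refcounts: pp0:1 pp1:2 pp2:1
Op 3: read(P1, v1) -> 11. No state change.
Op 4: write(P0, v1, 128). refcount(pp1)=2>1 -> COPY to pp3. 4 ppages; refcounts: pp0:1 pp1:1 pp2:1 pp3:1
Op 5: read(P1, v0) -> 138. No state change.
Op 6: fork(P0) -> P2. 4 ppages; refcounts: pp0:2 pp1:1 pp2:1 pp3:2
Op 7: read(P1, v1) -> 11. No state change.
Op 8: fork(P1) -> P3. 4 ppages; refcounts: pp0:2 pp1:2 pp2:2 pp3:2
Op 9: write(P3, v1, 156). refcount(pp1)=2>1 -> COPY to pp4. 5 ppages; refcounts: pp0:2 pp1:1 pp2:2 pp3:2 pp4:1
Op 10: write(P0, v1, 144). refcount(pp3)=2>1 -> COPY to pp5. 6 ppages; refcounts: pp0:2 pp1:1 pp2:2 pp3:1 pp4:1 pp5:1

yes yes yes yes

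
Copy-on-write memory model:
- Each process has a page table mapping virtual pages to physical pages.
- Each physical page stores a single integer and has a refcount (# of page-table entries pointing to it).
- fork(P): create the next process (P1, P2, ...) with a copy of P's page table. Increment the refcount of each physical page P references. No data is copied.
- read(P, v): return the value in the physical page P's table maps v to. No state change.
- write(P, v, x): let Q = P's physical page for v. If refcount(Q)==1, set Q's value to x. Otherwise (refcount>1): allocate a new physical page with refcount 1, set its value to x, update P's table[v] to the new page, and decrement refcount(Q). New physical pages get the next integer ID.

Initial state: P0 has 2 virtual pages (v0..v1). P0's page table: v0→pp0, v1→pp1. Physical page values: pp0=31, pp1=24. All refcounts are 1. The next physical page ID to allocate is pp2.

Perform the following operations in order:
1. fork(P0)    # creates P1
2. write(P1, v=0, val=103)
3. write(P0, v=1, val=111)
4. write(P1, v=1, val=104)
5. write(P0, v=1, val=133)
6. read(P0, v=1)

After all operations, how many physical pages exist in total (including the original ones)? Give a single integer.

Answer: 4

Derivation:
Op 1: fork(P0) -> P1. 2 ppages; refcounts: pp0:2 pp1:2
Op 2: write(P1, v0, 103). refcount(pp0)=2>1 -> COPY to pp2. 3 ppages; refcounts: pp0:1 pp1:2 pp2:1
Op 3: write(P0, v1, 111). refcount(pp1)=2>1 -> COPY to pp3. 4 ppages; refcounts: pp0:1 pp1:1 pp2:1 pp3:1
Op 4: write(P1, v1, 104). refcount(pp1)=1 -> write in place. 4 ppages; refcounts: pp0:1 pp1:1 pp2:1 pp3:1
Op 5: write(P0, v1, 133). refcount(pp3)=1 -> write in place. 4 ppages; refcounts: pp0:1 pp1:1 pp2:1 pp3:1
Op 6: read(P0, v1) -> 133. No state change.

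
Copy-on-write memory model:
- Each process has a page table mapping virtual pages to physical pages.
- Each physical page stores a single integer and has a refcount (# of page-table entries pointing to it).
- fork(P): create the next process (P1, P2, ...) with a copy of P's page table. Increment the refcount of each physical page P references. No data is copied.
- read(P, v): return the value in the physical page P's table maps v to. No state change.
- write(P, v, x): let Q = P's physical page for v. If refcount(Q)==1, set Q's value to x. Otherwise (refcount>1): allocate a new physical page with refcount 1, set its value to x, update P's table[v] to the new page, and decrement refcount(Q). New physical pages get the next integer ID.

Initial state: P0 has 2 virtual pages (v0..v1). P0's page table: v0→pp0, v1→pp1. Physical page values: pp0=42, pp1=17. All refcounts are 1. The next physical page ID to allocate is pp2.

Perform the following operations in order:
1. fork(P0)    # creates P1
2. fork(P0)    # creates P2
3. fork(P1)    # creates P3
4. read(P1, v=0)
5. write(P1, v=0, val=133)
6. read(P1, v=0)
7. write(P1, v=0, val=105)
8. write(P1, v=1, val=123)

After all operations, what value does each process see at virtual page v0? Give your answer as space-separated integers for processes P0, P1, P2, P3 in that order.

Op 1: fork(P0) -> P1. 2 ppages; refcounts: pp0:2 pp1:2
Op 2: fork(P0) -> P2. 2 ppages; refcounts: pp0:3 pp1:3
Op 3: fork(P1) -> P3. 2 ppages; refcounts: pp0:4 pp1:4
Op 4: read(P1, v0) -> 42. No state change.
Op 5: write(P1, v0, 133). refcount(pp0)=4>1 -> COPY to pp2. 3 ppages; refcounts: pp0:3 pp1:4 pp2:1
Op 6: read(P1, v0) -> 133. No state change.
Op 7: write(P1, v0, 105). refcount(pp2)=1 -> write in place. 3 ppages; refcounts: pp0:3 pp1:4 pp2:1
Op 8: write(P1, v1, 123). refcount(pp1)=4>1 -> COPY to pp3. 4 ppages; refcounts: pp0:3 pp1:3 pp2:1 pp3:1
P0: v0 -> pp0 = 42
P1: v0 -> pp2 = 105
P2: v0 -> pp0 = 42
P3: v0 -> pp0 = 42

Answer: 42 105 42 42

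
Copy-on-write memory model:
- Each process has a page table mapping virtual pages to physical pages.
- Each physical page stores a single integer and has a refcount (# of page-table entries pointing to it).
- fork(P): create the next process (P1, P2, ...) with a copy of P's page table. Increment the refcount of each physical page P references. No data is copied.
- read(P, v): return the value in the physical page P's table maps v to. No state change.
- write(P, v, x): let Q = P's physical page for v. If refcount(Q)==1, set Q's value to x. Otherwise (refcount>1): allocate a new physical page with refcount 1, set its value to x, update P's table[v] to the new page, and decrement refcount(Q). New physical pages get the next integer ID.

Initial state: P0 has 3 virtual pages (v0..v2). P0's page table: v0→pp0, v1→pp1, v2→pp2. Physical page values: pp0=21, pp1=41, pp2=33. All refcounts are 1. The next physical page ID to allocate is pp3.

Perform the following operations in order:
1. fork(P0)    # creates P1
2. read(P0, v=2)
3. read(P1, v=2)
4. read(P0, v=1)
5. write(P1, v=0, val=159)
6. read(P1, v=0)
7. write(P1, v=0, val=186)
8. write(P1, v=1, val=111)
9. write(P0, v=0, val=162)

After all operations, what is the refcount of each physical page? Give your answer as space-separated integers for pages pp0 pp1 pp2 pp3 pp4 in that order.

Op 1: fork(P0) -> P1. 3 ppages; refcounts: pp0:2 pp1:2 pp2:2
Op 2: read(P0, v2) -> 33. No state change.
Op 3: read(P1, v2) -> 33. No state change.
Op 4: read(P0, v1) -> 41. No state change.
Op 5: write(P1, v0, 159). refcount(pp0)=2>1 -> COPY to pp3. 4 ppages; refcounts: pp0:1 pp1:2 pp2:2 pp3:1
Op 6: read(P1, v0) -> 159. No state change.
Op 7: write(P1, v0, 186). refcount(pp3)=1 -> write in place. 4 ppages; refcounts: pp0:1 pp1:2 pp2:2 pp3:1
Op 8: write(P1, v1, 111). refcount(pp1)=2>1 -> COPY to pp4. 5 ppages; refcounts: pp0:1 pp1:1 pp2:2 pp3:1 pp4:1
Op 9: write(P0, v0, 162). refcount(pp0)=1 -> write in place. 5 ppages; refcounts: pp0:1 pp1:1 pp2:2 pp3:1 pp4:1

Answer: 1 1 2 1 1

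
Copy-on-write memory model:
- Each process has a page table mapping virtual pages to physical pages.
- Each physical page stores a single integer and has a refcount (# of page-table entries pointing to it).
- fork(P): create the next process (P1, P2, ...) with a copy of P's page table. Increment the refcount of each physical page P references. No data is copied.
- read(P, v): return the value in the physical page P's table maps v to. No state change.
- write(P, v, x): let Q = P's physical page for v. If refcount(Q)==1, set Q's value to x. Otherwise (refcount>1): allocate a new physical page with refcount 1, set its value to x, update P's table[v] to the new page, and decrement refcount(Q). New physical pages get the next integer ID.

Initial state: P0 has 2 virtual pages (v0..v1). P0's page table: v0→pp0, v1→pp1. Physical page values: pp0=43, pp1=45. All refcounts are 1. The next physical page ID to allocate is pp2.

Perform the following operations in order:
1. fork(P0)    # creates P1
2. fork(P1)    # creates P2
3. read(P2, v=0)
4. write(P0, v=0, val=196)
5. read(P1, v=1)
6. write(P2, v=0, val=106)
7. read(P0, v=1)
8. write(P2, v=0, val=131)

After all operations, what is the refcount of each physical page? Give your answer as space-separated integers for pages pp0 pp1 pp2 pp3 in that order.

Op 1: fork(P0) -> P1. 2 ppages; refcounts: pp0:2 pp1:2
Op 2: fork(P1) -> P2. 2 ppages; refcounts: pp0:3 pp1:3
Op 3: read(P2, v0) -> 43. No state change.
Op 4: write(P0, v0, 196). refcount(pp0)=3>1 -> COPY to pp2. 3 ppages; refcounts: pp0:2 pp1:3 pp2:1
Op 5: read(P1, v1) -> 45. No state change.
Op 6: write(P2, v0, 106). refcount(pp0)=2>1 -> COPY to pp3. 4 ppages; refcounts: pp0:1 pp1:3 pp2:1 pp3:1
Op 7: read(P0, v1) -> 45. No state change.
Op 8: write(P2, v0, 131). refcount(pp3)=1 -> write in place. 4 ppages; refcounts: pp0:1 pp1:3 pp2:1 pp3:1

Answer: 1 3 1 1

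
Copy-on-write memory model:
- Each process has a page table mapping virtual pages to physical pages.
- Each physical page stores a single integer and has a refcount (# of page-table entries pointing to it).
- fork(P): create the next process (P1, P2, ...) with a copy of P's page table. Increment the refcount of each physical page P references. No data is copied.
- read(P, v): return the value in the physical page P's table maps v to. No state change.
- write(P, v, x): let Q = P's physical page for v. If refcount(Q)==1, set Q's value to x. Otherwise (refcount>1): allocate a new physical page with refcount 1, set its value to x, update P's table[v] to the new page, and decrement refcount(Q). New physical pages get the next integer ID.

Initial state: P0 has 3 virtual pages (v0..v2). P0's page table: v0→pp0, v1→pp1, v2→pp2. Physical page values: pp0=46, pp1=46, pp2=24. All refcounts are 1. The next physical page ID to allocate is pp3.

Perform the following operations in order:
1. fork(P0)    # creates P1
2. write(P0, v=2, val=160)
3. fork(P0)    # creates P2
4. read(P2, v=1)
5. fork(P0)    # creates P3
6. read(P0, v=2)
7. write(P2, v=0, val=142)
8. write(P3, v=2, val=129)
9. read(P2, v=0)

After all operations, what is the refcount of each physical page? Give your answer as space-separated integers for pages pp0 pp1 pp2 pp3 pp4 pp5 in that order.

Answer: 3 4 1 2 1 1

Derivation:
Op 1: fork(P0) -> P1. 3 ppages; refcounts: pp0:2 pp1:2 pp2:2
Op 2: write(P0, v2, 160). refcount(pp2)=2>1 -> COPY to pp3. 4 ppages; refcounts: pp0:2 pp1:2 pp2:1 pp3:1
Op 3: fork(P0) -> P2. 4 ppages; refcounts: pp0:3 pp1:3 pp2:1 pp3:2
Op 4: read(P2, v1) -> 46. No state change.
Op 5: fork(P0) -> P3. 4 ppages; refcounts: pp0:4 pp1:4 pp2:1 pp3:3
Op 6: read(P0, v2) -> 160. No state change.
Op 7: write(P2, v0, 142). refcount(pp0)=4>1 -> COPY to pp4. 5 ppages; refcounts: pp0:3 pp1:4 pp2:1 pp3:3 pp4:1
Op 8: write(P3, v2, 129). refcount(pp3)=3>1 -> COPY to pp5. 6 ppages; refcounts: pp0:3 pp1:4 pp2:1 pp3:2 pp4:1 pp5:1
Op 9: read(P2, v0) -> 142. No state change.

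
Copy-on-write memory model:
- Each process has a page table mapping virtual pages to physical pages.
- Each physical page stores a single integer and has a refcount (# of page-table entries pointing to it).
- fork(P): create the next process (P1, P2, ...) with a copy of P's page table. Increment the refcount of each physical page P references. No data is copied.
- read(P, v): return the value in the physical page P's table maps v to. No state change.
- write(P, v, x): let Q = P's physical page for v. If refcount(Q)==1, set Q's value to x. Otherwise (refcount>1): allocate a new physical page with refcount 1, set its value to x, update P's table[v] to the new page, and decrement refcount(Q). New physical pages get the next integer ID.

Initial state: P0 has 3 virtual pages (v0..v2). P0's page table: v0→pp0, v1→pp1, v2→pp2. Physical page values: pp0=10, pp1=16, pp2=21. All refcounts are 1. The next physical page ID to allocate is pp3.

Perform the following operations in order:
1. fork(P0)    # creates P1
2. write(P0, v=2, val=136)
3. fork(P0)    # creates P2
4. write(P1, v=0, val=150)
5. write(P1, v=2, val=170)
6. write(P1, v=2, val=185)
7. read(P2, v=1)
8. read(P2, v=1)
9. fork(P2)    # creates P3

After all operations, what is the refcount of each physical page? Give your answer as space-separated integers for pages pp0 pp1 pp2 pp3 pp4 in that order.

Op 1: fork(P0) -> P1. 3 ppages; refcounts: pp0:2 pp1:2 pp2:2
Op 2: write(P0, v2, 136). refcount(pp2)=2>1 -> COPY to pp3. 4 ppages; refcounts: pp0:2 pp1:2 pp2:1 pp3:1
Op 3: fork(P0) -> P2. 4 ppages; refcounts: pp0:3 pp1:3 pp2:1 pp3:2
Op 4: write(P1, v0, 150). refcount(pp0)=3>1 -> COPY to pp4. 5 ppages; refcounts: pp0:2 pp1:3 pp2:1 pp3:2 pp4:1
Op 5: write(P1, v2, 170). refcount(pp2)=1 -> write in place. 5 ppages; refcounts: pp0:2 pp1:3 pp2:1 pp3:2 pp4:1
Op 6: write(P1, v2, 185). refcount(pp2)=1 -> write in place. 5 ppages; refcounts: pp0:2 pp1:3 pp2:1 pp3:2 pp4:1
Op 7: read(P2, v1) -> 16. No state change.
Op 8: read(P2, v1) -> 16. No state change.
Op 9: fork(P2) -> P3. 5 ppages; refcounts: pp0:3 pp1:4 pp2:1 pp3:3 pp4:1

Answer: 3 4 1 3 1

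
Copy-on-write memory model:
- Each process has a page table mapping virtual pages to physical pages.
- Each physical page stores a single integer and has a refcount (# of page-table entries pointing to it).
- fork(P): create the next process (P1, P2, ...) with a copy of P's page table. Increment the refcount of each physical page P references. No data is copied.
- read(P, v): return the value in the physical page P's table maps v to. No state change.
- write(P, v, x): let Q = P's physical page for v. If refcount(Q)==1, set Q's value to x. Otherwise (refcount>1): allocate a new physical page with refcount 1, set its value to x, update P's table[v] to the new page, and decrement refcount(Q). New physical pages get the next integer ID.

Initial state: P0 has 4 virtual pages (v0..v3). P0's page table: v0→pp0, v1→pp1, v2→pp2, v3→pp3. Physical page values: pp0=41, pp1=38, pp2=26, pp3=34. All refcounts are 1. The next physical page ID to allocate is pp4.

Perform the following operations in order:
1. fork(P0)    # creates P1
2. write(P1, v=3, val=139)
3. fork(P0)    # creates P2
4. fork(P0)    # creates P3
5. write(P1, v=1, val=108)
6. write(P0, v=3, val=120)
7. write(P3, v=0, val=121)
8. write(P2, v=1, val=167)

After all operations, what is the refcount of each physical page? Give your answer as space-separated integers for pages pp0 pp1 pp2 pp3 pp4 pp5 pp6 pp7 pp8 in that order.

Answer: 3 2 4 2 1 1 1 1 1

Derivation:
Op 1: fork(P0) -> P1. 4 ppages; refcounts: pp0:2 pp1:2 pp2:2 pp3:2
Op 2: write(P1, v3, 139). refcount(pp3)=2>1 -> COPY to pp4. 5 ppages; refcounts: pp0:2 pp1:2 pp2:2 pp3:1 pp4:1
Op 3: fork(P0) -> P2. 5 ppages; refcounts: pp0:3 pp1:3 pp2:3 pp3:2 pp4:1
Op 4: fork(P0) -> P3. 5 ppages; refcounts: pp0:4 pp1:4 pp2:4 pp3:3 pp4:1
Op 5: write(P1, v1, 108). refcount(pp1)=4>1 -> COPY to pp5. 6 ppages; refcounts: pp0:4 pp1:3 pp2:4 pp3:3 pp4:1 pp5:1
Op 6: write(P0, v3, 120). refcount(pp3)=3>1 -> COPY to pp6. 7 ppages; refcounts: pp0:4 pp1:3 pp2:4 pp3:2 pp4:1 pp5:1 pp6:1
Op 7: write(P3, v0, 121). refcount(pp0)=4>1 -> COPY to pp7. 8 ppages; refcounts: pp0:3 pp1:3 pp2:4 pp3:2 pp4:1 pp5:1 pp6:1 pp7:1
Op 8: write(P2, v1, 167). refcount(pp1)=3>1 -> COPY to pp8. 9 ppages; refcounts: pp0:3 pp1:2 pp2:4 pp3:2 pp4:1 pp5:1 pp6:1 pp7:1 pp8:1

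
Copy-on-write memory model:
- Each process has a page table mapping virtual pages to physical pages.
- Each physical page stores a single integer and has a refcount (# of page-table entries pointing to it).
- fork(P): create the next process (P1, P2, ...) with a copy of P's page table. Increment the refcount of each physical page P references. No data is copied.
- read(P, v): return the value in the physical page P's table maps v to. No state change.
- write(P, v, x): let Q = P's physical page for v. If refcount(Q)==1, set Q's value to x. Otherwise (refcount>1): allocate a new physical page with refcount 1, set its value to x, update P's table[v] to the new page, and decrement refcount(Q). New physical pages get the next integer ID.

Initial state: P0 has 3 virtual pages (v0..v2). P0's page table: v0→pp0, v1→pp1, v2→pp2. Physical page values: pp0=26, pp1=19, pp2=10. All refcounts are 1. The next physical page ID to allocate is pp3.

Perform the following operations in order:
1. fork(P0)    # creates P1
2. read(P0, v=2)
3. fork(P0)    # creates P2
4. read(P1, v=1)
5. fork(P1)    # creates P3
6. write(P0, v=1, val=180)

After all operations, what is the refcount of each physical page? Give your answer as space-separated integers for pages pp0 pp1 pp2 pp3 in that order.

Op 1: fork(P0) -> P1. 3 ppages; refcounts: pp0:2 pp1:2 pp2:2
Op 2: read(P0, v2) -> 10. No state change.
Op 3: fork(P0) -> P2. 3 ppages; refcounts: pp0:3 pp1:3 pp2:3
Op 4: read(P1, v1) -> 19. No state change.
Op 5: fork(P1) -> P3. 3 ppages; refcounts: pp0:4 pp1:4 pp2:4
Op 6: write(P0, v1, 180). refcount(pp1)=4>1 -> COPY to pp3. 4 ppages; refcounts: pp0:4 pp1:3 pp2:4 pp3:1

Answer: 4 3 4 1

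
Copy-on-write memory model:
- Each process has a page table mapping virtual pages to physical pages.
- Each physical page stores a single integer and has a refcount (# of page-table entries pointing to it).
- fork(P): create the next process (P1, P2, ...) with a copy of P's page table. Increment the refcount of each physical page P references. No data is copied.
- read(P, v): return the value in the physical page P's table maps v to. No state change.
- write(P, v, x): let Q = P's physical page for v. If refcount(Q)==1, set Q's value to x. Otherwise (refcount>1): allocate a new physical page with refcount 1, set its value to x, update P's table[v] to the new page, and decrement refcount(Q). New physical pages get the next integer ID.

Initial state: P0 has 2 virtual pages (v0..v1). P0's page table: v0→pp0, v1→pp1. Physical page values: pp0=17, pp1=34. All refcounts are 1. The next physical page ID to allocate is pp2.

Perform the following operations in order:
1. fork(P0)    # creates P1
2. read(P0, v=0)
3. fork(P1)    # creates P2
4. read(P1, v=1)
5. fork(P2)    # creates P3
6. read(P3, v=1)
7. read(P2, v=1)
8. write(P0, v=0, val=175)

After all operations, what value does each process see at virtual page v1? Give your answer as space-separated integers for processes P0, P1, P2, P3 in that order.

Op 1: fork(P0) -> P1. 2 ppages; refcounts: pp0:2 pp1:2
Op 2: read(P0, v0) -> 17. No state change.
Op 3: fork(P1) -> P2. 2 ppages; refcounts: pp0:3 pp1:3
Op 4: read(P1, v1) -> 34. No state change.
Op 5: fork(P2) -> P3. 2 ppages; refcounts: pp0:4 pp1:4
Op 6: read(P3, v1) -> 34. No state change.
Op 7: read(P2, v1) -> 34. No state change.
Op 8: write(P0, v0, 175). refcount(pp0)=4>1 -> COPY to pp2. 3 ppages; refcounts: pp0:3 pp1:4 pp2:1
P0: v1 -> pp1 = 34
P1: v1 -> pp1 = 34
P2: v1 -> pp1 = 34
P3: v1 -> pp1 = 34

Answer: 34 34 34 34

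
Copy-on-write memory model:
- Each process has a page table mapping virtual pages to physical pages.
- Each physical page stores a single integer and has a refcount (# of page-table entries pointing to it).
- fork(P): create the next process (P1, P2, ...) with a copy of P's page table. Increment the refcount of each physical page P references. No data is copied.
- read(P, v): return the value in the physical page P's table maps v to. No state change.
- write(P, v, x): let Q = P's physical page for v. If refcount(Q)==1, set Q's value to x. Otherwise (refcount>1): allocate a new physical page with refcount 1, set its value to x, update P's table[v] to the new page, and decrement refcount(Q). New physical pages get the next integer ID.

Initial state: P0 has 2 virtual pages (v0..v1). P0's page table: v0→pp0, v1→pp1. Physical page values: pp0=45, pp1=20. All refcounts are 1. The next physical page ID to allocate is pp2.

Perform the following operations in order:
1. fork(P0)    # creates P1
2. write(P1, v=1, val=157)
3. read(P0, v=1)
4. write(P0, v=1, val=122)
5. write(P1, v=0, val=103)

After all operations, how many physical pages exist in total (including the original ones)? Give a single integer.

Answer: 4

Derivation:
Op 1: fork(P0) -> P1. 2 ppages; refcounts: pp0:2 pp1:2
Op 2: write(P1, v1, 157). refcount(pp1)=2>1 -> COPY to pp2. 3 ppages; refcounts: pp0:2 pp1:1 pp2:1
Op 3: read(P0, v1) -> 20. No state change.
Op 4: write(P0, v1, 122). refcount(pp1)=1 -> write in place. 3 ppages; refcounts: pp0:2 pp1:1 pp2:1
Op 5: write(P1, v0, 103). refcount(pp0)=2>1 -> COPY to pp3. 4 ppages; refcounts: pp0:1 pp1:1 pp2:1 pp3:1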